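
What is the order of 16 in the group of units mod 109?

9

The order of 16 must divide φ(109) = 109 − 1 = 108 = 2^2 · 3^3.
Divisors of 108: 1, 2, 3, 4, 6, 9, 12, 18, 27, 36, 54, 108.
Check 16^d mod 109 for each divisor in increasing order:
16^1 ≡ 16 (mod 109)
16^2 ≡ 38 (mod 109)
16^3 ≡ 63 (mod 109)
16^4 ≡ 27 (mod 109)
16^6 ≡ 45 (mod 109)
16^9 ≡ 1 (mod 109) ✓
So ord_109(16) = 9.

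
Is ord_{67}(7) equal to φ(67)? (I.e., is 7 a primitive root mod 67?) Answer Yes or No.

Yes

φ(67) = 67 − 1 = 66 = 2 · 3 · 11.
It suffices to check that the order of 7 is not a proper divisor of 66: compute 7^(66/q) for q ∈ {2, 3, 11}.
7^33 ≡ 66 (mod 67)  [q = 2: ≢ 1 ✓]
7^22 ≡ 29 (mod 67)  [q = 3: ≢ 1 ✓]
7^6 ≡ 64 (mod 67)  [q = 11: ≢ 1 ✓]
Every test exponent gives a nontrivial residue, hence 7 generates the full group.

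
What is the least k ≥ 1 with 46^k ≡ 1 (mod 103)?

Since 46 ∈ (Z/103Z)^×, its order divides φ(103) = 103 − 1 = 102 = 2 · 3 · 17.
Divisors of 102: 1, 2, 3, 6, 17, 34, 51, 102.
Test each divisor d:
46^1 ≡ 46 (mod 103)
46^2 ≡ 56 (mod 103)
46^3 ≡ 1 (mod 103) ✓
So ord_103(46) = 3.

3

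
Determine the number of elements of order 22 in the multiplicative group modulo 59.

0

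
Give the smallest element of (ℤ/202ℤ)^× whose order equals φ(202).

3

φ(202) = φ(2)·φ(101) = 1·100 = 100 = 2^2 · 5^2.
Test candidates g = 2, 3, … against the prime factors q ∈ {2, 5} of φ(202): g is a generator iff g^(100/q) ≢ 1 for every such q.
g = 2: gcd(2, 202) = 2 > 1, not a unit — skip.
g = 3: 3^50 ≡ 201; 3^20 ≡ 185 — none is 1, so 3 is a primitive root.
So 3 is the smallest generator of (Z/202Z)^×.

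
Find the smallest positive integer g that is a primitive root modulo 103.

φ(103) = 103 − 1 = 102 = 2 · 3 · 17.
Test candidates g = 2, 3, … against the prime factors q ∈ {2, 3, 17} of φ(103): g is a generator iff g^(102/q) ≢ 1 for every such q.
g = 2: 2^51 ≡ 1 — hits 1, so not a primitive root.
g = 3: 3^51 ≡ 102; 3^34 ≡ 1 — hits 1, so not a primitive root.
g = 4: 4^51 ≡ 1 — hits 1, so not a primitive root.
g = 5: 5^51 ≡ 102; 5^34 ≡ 56; 5^6 ≡ 72 — none is 1, so 5 is a primitive root.
So 5 is the smallest generator of (Z/103Z)^×.

5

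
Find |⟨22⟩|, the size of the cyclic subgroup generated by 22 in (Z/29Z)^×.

Since 22 ∈ (Z/29Z)^×, its order divides φ(29) = 29 − 1 = 28 = 2^2 · 7.
Divisors of 28: 1, 2, 4, 7, 14, 28.
Test each divisor d:
22^1 ≡ 22
22^2 ≡ 20
22^4 ≡ 23
22^7 ≡ 28
22^14 ≡ 1
Hence ord(22) = 14.

14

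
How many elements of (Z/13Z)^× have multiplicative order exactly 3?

2

φ(13) = 13 − 1 = 12 = 2^2 · 3.
Since (Z/13Z)^× is cyclic of order 12, the number of elements of order d is φ(d) when d | 12 and 0 otherwise.
3 | 12, and φ(3) = 3 − 1 = 2.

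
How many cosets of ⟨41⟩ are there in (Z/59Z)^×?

The order of 41 must divide φ(59) = 59 − 1 = 58 = 2 · 29.
Divisors of 58: 1, 2, 29, 58.
Test each divisor d:
41^1 ≡ 41 (mod 59)
41^2 ≡ 29 (mod 59)
41^29 ≡ 1 (mod 59) ✓
So ord_59(41) = 29, hence |⟨41⟩| = 29.
The index is φ(59) / ord(41) = 58 / 29 = 2.

2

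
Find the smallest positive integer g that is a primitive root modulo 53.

φ(53) = 53 − 1 = 52 = 2^2 · 13.
Test candidates g = 2, 3, … against the prime factors q ∈ {2, 13} of φ(53): g is a generator iff g^(52/q) ≢ 1 for every such q.
g = 2: 2^26 ≡ 52; 2^4 ≡ 16 — none is 1, so 2 is a primitive root.
So 2 is the smallest generator of (Z/53Z)^×.

2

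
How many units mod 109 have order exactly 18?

6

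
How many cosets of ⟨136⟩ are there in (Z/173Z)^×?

ord(136) | φ(173) = 173 − 1 = 172 = 2^2 · 43.
Divisors of 172: 1, 2, 4, 43, 86, 172.
Test each divisor d:
136^1 ≡ 136
136^2 ≡ 158
136^4 ≡ 52
136^43 ≡ 1
Thus |⟨136⟩| = ord(136) = 43.
The index is φ(173) / ord(136) = 172 / 43 = 4.

4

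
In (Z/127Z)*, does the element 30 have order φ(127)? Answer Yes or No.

No

φ(127) = 127 − 1 = 126 = 2 · 3^2 · 7.
An element g generates (Z/127Z)^× iff g^(126/q) ≢ 1 (mod 127) for each prime q ∈ {2, 3, 7}.
30^63 ≡ 1 (mod 127)  [q = 2: ≡ 1 ✗]
30^42 ≡ 107 (mod 127)  [q = 3: ≢ 1 ✓]
30^18 ≡ 32 (mod 127)  [q = 7: ≢ 1 ✓]
30^63 ≡ 1 shows ord(30) | 63, strictly less than φ(127); not a primitive root.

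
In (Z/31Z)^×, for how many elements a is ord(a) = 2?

φ(31) = 31 − 1 = 30 = 2 · 3 · 5.
Since (Z/31Z)^× is cyclic of order 30, the number of elements of order d is φ(d) when d | 30 and 0 otherwise.
2 | 30, and φ(2) = 2 − 1 = 1.

1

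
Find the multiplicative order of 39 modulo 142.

The order of 39 must divide φ(142) = φ(2)·φ(71) = 1·70 = 70 = 2 · 5 · 7.
Divisors of 70: 1, 2, 5, 7, 10, 14, 35, 70.
Check 39^d mod 142 for each divisor in increasing order:
39^1 ≡ 39 (mod 142)
39^2 ≡ 101 (mod 142)
39^5 ≡ 97 (mod 142)
39^7 ≡ 141 (mod 142)
39^10 ≡ 37 (mod 142)
39^14 ≡ 1 (mod 142) ✓
The smallest such exponent is 14, so the order of 39 is 14.

14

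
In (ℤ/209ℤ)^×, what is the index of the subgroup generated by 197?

The order of 197 must divide φ(209) = φ(11·19) = (11−1)·(19−1) = 10·18 = 180 = 2^2 · 3^2 · 5.
Divisors of 180: 1, 2, 3, 4, 5, 6, 9, 10, 12, 15, 18, 20, 30, 36, 45, 60, 90, 180.
Evaluate successive powers at the divisors of 180:
197^1 ≡ 197 (mod 209)
197^2 ≡ 144 (mod 209)
197^3 ≡ 153 (mod 209)
197^4 ≡ 45 (mod 209)
197^5 ≡ 87 (mod 209)
197^6 ≡ 1 (mod 209) ✓
So ord_209(197) = 6, hence |⟨197⟩| = 6.
Index = |(Z/209Z)^×| / |⟨197⟩| = 180 / 6 = 30.

30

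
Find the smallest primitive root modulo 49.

3

φ(49) = φ(7^2) = 7·(7−1) = 42 = 2 · 3 · 7.
g is a primitive root iff g^(42/q) ≢ 1 (mod 49) for each prime q ∈ {2, 3, 7}.
g = 2: 2^21 ≡ 1 — hits 1, so not a primitive root.
g = 3: 3^21 ≡ 48; 3^14 ≡ 30; 3^6 ≡ 43 — none is 1, so 3 is a primitive root.
The smallest primitive root modulo 49 is 3.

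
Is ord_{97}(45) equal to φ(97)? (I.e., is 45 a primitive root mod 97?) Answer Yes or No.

No

φ(97) = 97 − 1 = 96 = 2^5 · 3.
Test 45^(96/q) mod 97 for each prime factor q of 96:
45^48 ≡ 96 (mod 97)  [q = 2: ≢ 1 ✓]
45^32 ≡ 1 (mod 97)  [q = 3: ≡ 1 ✗]
45^32 ≡ 1 shows ord(45) | 32, strictly less than φ(97); not a primitive root.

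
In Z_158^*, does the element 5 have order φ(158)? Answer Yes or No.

φ(158) = φ(2)·φ(79) = 1·78 = 78 = 2 · 3 · 13.
It suffices to check that the order of 5 is not a proper divisor of 78: compute 5^(78/q) for q ∈ {2, 3, 13}.
5^39 ≡ 1 (mod 158)  [q = 2: ≡ 1 ✗]
5^26 ≡ 55 (mod 158)  [q = 3: ≢ 1 ✓]
5^6 ≡ 141 (mod 158)  [q = 13: ≢ 1 ✓]
The check at q = 2 fails, so 5 generates a proper subgroup.

No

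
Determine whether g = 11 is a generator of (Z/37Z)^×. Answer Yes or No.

φ(37) = 37 − 1 = 36 = 2^2 · 3^2.
Test 11^(36/q) mod 37 for each prime factor q of 36:
11^18 ≡ 1 (mod 37)  [q = 2: ≡ 1 ✗]
11^12 ≡ 1 (mod 37)  [q = 3: ≡ 1 ✗]
The check at q = 2 fails, so 11 generates a proper subgroup.

No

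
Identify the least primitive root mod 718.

7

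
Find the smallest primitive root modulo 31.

φ(31) = 31 − 1 = 30 = 2 · 3 · 5.
Test candidates g = 2, 3, … against the prime factors q ∈ {2, 3, 5} of φ(31): g is a generator iff g^(30/q) ≢ 1 for every such q.
g = 2: 2^15 ≡ 1 — hits 1, so not a primitive root.
g = 3: 3^15 ≡ 30; 3^10 ≡ 25; 3^6 ≡ 16 — none is 1, so 3 is a primitive root.
The smallest primitive root modulo 31 is 3.

3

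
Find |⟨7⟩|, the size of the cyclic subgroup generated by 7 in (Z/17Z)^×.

16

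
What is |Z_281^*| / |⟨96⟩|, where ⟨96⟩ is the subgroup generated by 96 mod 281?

1

Since 96 ∈ (Z/281Z)^×, its order divides φ(281) = 281 − 1 = 280 = 2^3 · 5 · 7.
Divisors of 280: 1, 2, 4, 5, 7, 8, 10, 14, 20, 28, 35, 40, 56, 70, 140, 280.
Evaluate successive powers at the divisors of 280:
96^1 ≡ 96
96^2 ≡ 224
96^4 ≡ 158
96^5 ≡ 275
96^7 ≡ 61
96^8 ≡ 236
96^10 ≡ 36
96^14 ≡ 68
96^20 ≡ 172
96^28 ≡ 128
96^35 ≡ 221
96^40 ≡ 79
96^56 ≡ 86
96^70 ≡ 228
96^140 ≡ 280
96^280 ≡ 1
So ord_281(96) = 280, hence |⟨96⟩| = 280.
[(Z/281Z)^× : ⟨96⟩] = 280/280 = 1.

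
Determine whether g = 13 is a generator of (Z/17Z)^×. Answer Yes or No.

φ(17) = 17 − 1 = 16 = 2^4.
13 is a primitive root mod 17 iff 13^(φ(17)/q) ≢ 1 for every prime q | φ(17), i.e. q ∈ {2}.
13^8 ≡ 1 (mod 17)  [q = 2: ≡ 1 ✗]
The check at q = 2 fails, so 13 generates a proper subgroup.

No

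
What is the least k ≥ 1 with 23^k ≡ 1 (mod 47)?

46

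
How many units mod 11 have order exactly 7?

0

φ(11) = 11 − 1 = 10 = 2 · 5.
In a cyclic group of order 10, there are φ(d) elements of order d for each divisor d of 10, and zero for non-divisors.
7 does not divide 10, so no element of (Z/11Z)^× has order 7.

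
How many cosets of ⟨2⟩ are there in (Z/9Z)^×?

Since 2 ∈ (Z/9Z)^×, its order divides φ(9) = φ(3^2) = 3·(3−1) = 6 = 2 · 3.
Divisors of 6: 1, 2, 3, 6.
Compute 2^d (mod 9) for the divisors d until we hit 1:
2^1 ≡ 2 (mod 9)
2^2 ≡ 4 (mod 9)
2^3 ≡ 8 (mod 9)
2^6 ≡ 1 (mod 9) ✓
Thus |⟨2⟩| = ord(2) = 6.
[(Z/9Z)^× : ⟨2⟩] = 6/6 = 1.

1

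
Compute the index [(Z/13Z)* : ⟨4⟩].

2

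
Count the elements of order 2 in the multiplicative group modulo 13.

1

φ(13) = 13 − 1 = 12 = 2^2 · 3.
In a cyclic group of order 12, there are φ(d) elements of order d for each divisor d of 12, and zero for non-divisors.
2 | 12, and φ(2) = 2 − 1 = 1.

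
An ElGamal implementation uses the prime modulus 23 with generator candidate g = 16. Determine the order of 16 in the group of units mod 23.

11

The order of 16 must divide φ(23) = 23 − 1 = 22 = 2 · 11.
Divisors of 22: 1, 2, 11, 22.
Check 16^d mod 23 for each divisor in increasing order:
16^1 ≡ 16 (mod 23)
16^2 ≡ 3 (mod 23)
16^11 ≡ 1 (mod 23) ✓
So ord_23(16) = 11.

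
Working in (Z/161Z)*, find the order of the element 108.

ord(108) | φ(161) = φ(7·23) = (7−1)·(23−1) = 6·22 = 132 = 2^2 · 3 · 11.
Divisors of 132: 1, 2, 3, 4, 6, 11, 12, 22, 33, 44, 66, 132.
Evaluate successive powers at the divisors of 132:
108^1 ≡ 108
108^2 ≡ 72
108^3 ≡ 48
108^4 ≡ 32
108^6 ≡ 50
108^11 ≡ 47
108^12 ≡ 85
108^22 ≡ 116
108^33 ≡ 139
108^44 ≡ 93
108^66 ≡ 1
So ord_161(108) = 66.

66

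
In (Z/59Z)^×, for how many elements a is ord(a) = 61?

0

φ(59) = 59 − 1 = 58 = 2 · 29.
Since (Z/59Z)^× is cyclic of order 58, the number of elements of order d is φ(d) when d | 58 and 0 otherwise.
61 does not divide 58, so no element of (Z/59Z)^× has order 61.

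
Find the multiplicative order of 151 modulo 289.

136

ord(151) | φ(289) = φ(17^2) = 17·(17−1) = 272 = 2^4 · 17.
Divisors of 272: 1, 2, 4, 8, 16, 17, 34, 68, 136, 272.
Compute 151^d (mod 289) for the divisors d until we hit 1:
151^1 ≡ 151
151^2 ≡ 259
151^4 ≡ 33
151^8 ≡ 222
151^16 ≡ 154
151^17 ≡ 134
151^34 ≡ 38
151^68 ≡ 288
151^136 ≡ 1
Hence ord(151) = 136.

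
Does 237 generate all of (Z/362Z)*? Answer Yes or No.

φ(362) = φ(2)·φ(181) = 1·180 = 180 = 2^2 · 3^2 · 5.
An element g generates (Z/362Z)^× iff g^(180/q) ≢ 1 (mod 362) for each prime q ∈ {2, 3, 5}.
237^90 ≡ 1 (mod 362)  [q = 2: ≡ 1 ✗]
237^60 ≡ 1 (mod 362)  [q = 3: ≡ 1 ✗]
237^36 ≡ 125 (mod 362)  [q = 5: ≢ 1 ✓]
Since 237^90 ≡ 1, the order of 237 divides 90 < 180, so 237 is not a primitive root.

No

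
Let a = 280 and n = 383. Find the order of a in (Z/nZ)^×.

382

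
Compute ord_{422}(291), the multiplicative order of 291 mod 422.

105

Since 291 ∈ (Z/422Z)^×, its order divides φ(422) = φ(2)·φ(211) = 1·210 = 210 = 2 · 3 · 5 · 7.
Divisors of 210: 1, 2, 3, 5, 6, 7, 10, 14, 15, 21, 30, 35, 42, 70, 105, 210.
Compute 291^d (mod 422) for the divisors d until we hit 1:
291^1 ≡ 291
291^2 ≡ 281
291^3 ≡ 325
291^5 ≡ 173
291^6 ≡ 125
291^7 ≡ 83
291^10 ≡ 389
291^14 ≡ 137
291^15 ≡ 199
291^21 ≡ 399
291^30 ≡ 355
291^35 ≡ 225
291^42 ≡ 107
291^70 ≡ 407
291^105 ≡ 1
Therefore the multiplicative order of 291 modulo 422 is 105.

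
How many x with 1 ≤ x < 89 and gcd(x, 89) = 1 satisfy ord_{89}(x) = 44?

20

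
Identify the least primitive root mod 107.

2

φ(107) = 107 − 1 = 106 = 2 · 53.
Test candidates g = 2, 3, … against the prime factors q ∈ {2, 53} of φ(107): g is a generator iff g^(106/q) ≢ 1 for every such q.
g = 2: 2^53 ≡ 106; 2^2 ≡ 4 — none is 1, so 2 is a primitive root.
The smallest primitive root modulo 107 is 2.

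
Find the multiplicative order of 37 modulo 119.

ord(37) | φ(119) = φ(7·17) = (7−1)·(17−1) = 6·16 = 96 = 2^5 · 3.
Divisors of 96: 1, 2, 3, 4, 6, 8, 12, 16, 24, 32, 48, 96.
Test each divisor d:
37^1 ≡ 37
37^2 ≡ 60
37^3 ≡ 78
37^4 ≡ 30
37^6 ≡ 15
37^8 ≡ 67
37^12 ≡ 106
37^16 ≡ 86
37^24 ≡ 50
37^32 ≡ 18
37^48 ≡ 1
Therefore the multiplicative order of 37 modulo 119 is 48.

48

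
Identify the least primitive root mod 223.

3

φ(223) = 223 − 1 = 222 = 2 · 3 · 37.
g is a primitive root iff g^(222/q) ≢ 1 (mod 223) for each prime q ∈ {2, 3, 37}.
g = 2: 2^111 ≡ 1 — hits 1, so not a primitive root.
g = 3: 3^111 ≡ 222; 3^74 ≡ 183; 3^6 ≡ 60 — none is 1, so 3 is a primitive root.
So 3 is the smallest generator of (Z/223Z)^×.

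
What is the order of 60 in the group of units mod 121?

The order of 60 must divide φ(121) = φ(11^2) = 11·(11−1) = 110 = 2 · 5 · 11.
Divisors of 110: 1, 2, 5, 10, 11, 22, 55, 110.
Evaluate successive powers at the divisors of 110:
60^1 ≡ 60 (mod 121)
60^2 ≡ 91 (mod 121)
60^5 ≡ 34 (mod 121)
60^10 ≡ 67 (mod 121)
60^11 ≡ 27 (mod 121)
60^22 ≡ 3 (mod 121)
60^55 ≡ 1 (mod 121) ✓
Hence ord(60) = 55.

55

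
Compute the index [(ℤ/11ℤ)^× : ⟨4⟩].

2

Since 4 ∈ (Z/11Z)^×, its order divides φ(11) = 11 − 1 = 10 = 2 · 5.
Divisors of 10: 1, 2, 5, 10.
Test each divisor d:
4^1 ≡ 4 (mod 11)
4^2 ≡ 5 (mod 11)
4^5 ≡ 1 (mod 11) ✓
So ord_11(4) = 5, hence |⟨4⟩| = 5.
[(Z/11Z)^× : ⟨4⟩] = 10/5 = 2.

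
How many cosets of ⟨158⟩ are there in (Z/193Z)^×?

Since 158 ∈ (Z/193Z)^×, its order divides φ(193) = 193 − 1 = 192 = 2^6 · 3.
Divisors of 192: 1, 2, 3, 4, 6, 8, 12, 16, 24, 32, 48, 64, 96, 192.
Evaluate successive powers at the divisors of 192:
158^1 ≡ 158
158^2 ≡ 67
158^3 ≡ 164
158^4 ≡ 50
158^6 ≡ 69
158^8 ≡ 184
158^12 ≡ 129
158^16 ≡ 81
158^24 ≡ 43
158^32 ≡ 192
158^48 ≡ 112
158^64 ≡ 1
The order of 158 is 64, so the subgroup it generates has 64 elements.
The index is φ(193) / ord(158) = 192 / 64 = 3.

3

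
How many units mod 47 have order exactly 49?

0

φ(47) = 47 − 1 = 46 = 2 · 23.
Since (Z/47Z)^× is cyclic of order 46, the number of elements of order d is φ(d) when d | 46 and 0 otherwise.
Here 46 is not a multiple of 49, so there are no elements of order 49.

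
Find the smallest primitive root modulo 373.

2

φ(373) = 373 − 1 = 372 = 2^2 · 3 · 31.
g is a primitive root iff g^(372/q) ≢ 1 (mod 373) for each prime q ∈ {2, 3, 31}.
g = 2: 2^186 ≡ 372; 2^124 ≡ 284; 2^12 ≡ 366 — none is 1, so 2 is a primitive root.
So 2 is the smallest generator of (Z/373Z)^×.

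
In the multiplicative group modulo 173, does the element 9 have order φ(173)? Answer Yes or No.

φ(173) = 173 − 1 = 172 = 2^2 · 43.
9 is a primitive root mod 173 iff 9^(φ(173)/q) ≢ 1 for every prime q | φ(173), i.e. q ∈ {2, 43}.
9^86 ≡ 1 (mod 173)  [q = 2: ≡ 1 ✗]
9^4 ≡ 160 (mod 173)  [q = 43: ≢ 1 ✓]
Since 9^86 ≡ 1, the order of 9 divides 86 < 172, so 9 is not a primitive root.

No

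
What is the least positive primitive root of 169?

φ(169) = φ(13^2) = 13·(13−1) = 156 = 2^2 · 3 · 13.
Test candidates g = 2, 3, … against the prime factors q ∈ {2, 3, 13} of φ(169): g is a generator iff g^(156/q) ≢ 1 for every such q.
g = 2: 2^78 ≡ 168; 2^52 ≡ 146; 2^12 ≡ 40 — none is 1, so 2 is a primitive root.
The smallest primitive root modulo 169 is 2.

2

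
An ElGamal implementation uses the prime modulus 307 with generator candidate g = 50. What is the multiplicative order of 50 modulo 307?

306

Since 50 ∈ (Z/307Z)^×, its order divides φ(307) = 307 − 1 = 306 = 2 · 3^2 · 17.
Divisors of 306: 1, 2, 3, 6, 9, 17, 18, 34, 51, 102, 153, 306.
Test each divisor d:
50^1 ≡ 50 (mod 307)
50^2 ≡ 44 (mod 307)
50^3 ≡ 51 (mod 307)
50^6 ≡ 145 (mod 307)
50^9 ≡ 27 (mod 307)
50^17 ≡ 33 (mod 307)
50^18 ≡ 115 (mod 307)
50^34 ≡ 168 (mod 307)
50^51 ≡ 18 (mod 307)
50^102 ≡ 17 (mod 307)
50^153 ≡ 306 (mod 307)
50^306 ≡ 1 (mod 307) ✓
So ord_307(50) = 306.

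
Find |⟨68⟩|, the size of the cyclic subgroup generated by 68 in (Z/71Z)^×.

Since 68 ∈ (Z/71Z)^×, its order divides φ(71) = 71 − 1 = 70 = 2 · 5 · 7.
Divisors of 70: 1, 2, 5, 7, 10, 14, 35, 70.
Check 68^d mod 71 for each divisor in increasing order:
68^1 ≡ 68
68^2 ≡ 9
68^5 ≡ 41
68^7 ≡ 14
68^10 ≡ 48
68^14 ≡ 54
68^35 ≡ 70
68^70 ≡ 1
So ord_71(68) = 70.

70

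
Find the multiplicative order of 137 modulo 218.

By Lagrange's theorem, ord_218(137) divides φ(218) = φ(2)·φ(109) = 1·108 = 108 = 2^2 · 3^3.
Divisors of 108: 1, 2, 3, 4, 6, 9, 12, 18, 27, 36, 54, 108.
Check 137^d mod 218 for each divisor in increasing order:
137^1 ≡ 137 (mod 218)
137^2 ≡ 21 (mod 218)
137^3 ≡ 43 (mod 218)
137^4 ≡ 5 (mod 218)
137^6 ≡ 105 (mod 218)
137^9 ≡ 155 (mod 218)
137^12 ≡ 125 (mod 218)
137^18 ≡ 45 (mod 218)
137^27 ≡ 217 (mod 218)
137^36 ≡ 63 (mod 218)
137^54 ≡ 1 (mod 218) ✓
Hence ord(137) = 54.

54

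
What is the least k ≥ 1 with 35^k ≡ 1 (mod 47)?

By Lagrange's theorem, ord_47(35) divides φ(47) = 47 − 1 = 46 = 2 · 23.
Divisors of 46: 1, 2, 23, 46.
Test each divisor d:
35^1 ≡ 35 (mod 47)
35^2 ≡ 3 (mod 47)
35^23 ≡ 46 (mod 47)
35^46 ≡ 1 (mod 47) ✓
Therefore the multiplicative order of 35 modulo 47 is 46.

46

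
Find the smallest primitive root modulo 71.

φ(71) = 71 − 1 = 70 = 2 · 5 · 7.
g is a primitive root iff g^(70/q) ≢ 1 (mod 71) for each prime q ∈ {2, 5, 7}.
g = 2: 2^35 ≡ 1 — hits 1, so not a primitive root.
g = 3: 3^35 ≡ 1 — hits 1, so not a primitive root.
g = 4: 4^35 ≡ 1 — hits 1, so not a primitive root.
g = 5: 5^35 ≡ 1 — hits 1, so not a primitive root.
g = 6: 6^35 ≡ 1 — hits 1, so not a primitive root.
g = 7: 7^35 ≡ 70; 7^14 ≡ 54; 7^10 ≡ 45 — none is 1, so 7 is a primitive root.
The smallest primitive root modulo 71 is 7.

7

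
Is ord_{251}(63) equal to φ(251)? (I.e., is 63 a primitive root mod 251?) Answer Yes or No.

No

φ(251) = 251 − 1 = 250 = 2 · 5^3.
63 is a primitive root mod 251 iff 63^(φ(251)/q) ≢ 1 for every prime q | φ(251), i.e. q ∈ {2, 5}.
63^125 ≡ 1 (mod 251)  [q = 2: ≡ 1 ✗]
63^50 ≡ 1 (mod 251)  [q = 5: ≡ 1 ✗]
Since 63^125 ≡ 1, the order of 63 divides 125 < 250, so 63 is not a primitive root.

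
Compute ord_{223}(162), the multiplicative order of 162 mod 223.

111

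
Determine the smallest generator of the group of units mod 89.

φ(89) = 89 − 1 = 88 = 2^3 · 11.
Test candidates g = 2, 3, … against the prime factors q ∈ {2, 11} of φ(89): g is a generator iff g^(88/q) ≢ 1 for every such q.
g = 2: 2^44 ≡ 1 — hits 1, so not a primitive root.
g = 3: 3^44 ≡ 88; 3^8 ≡ 64 — none is 1, so 3 is a primitive root.
So 3 is the smallest generator of (Z/89Z)^×.

3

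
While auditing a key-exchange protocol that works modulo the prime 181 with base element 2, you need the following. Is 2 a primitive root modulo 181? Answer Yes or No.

Yes

φ(181) = 181 − 1 = 180 = 2^2 · 3^2 · 5.
Test 2^(180/q) mod 181 for each prime factor q of 180:
2^90 ≡ 180 (mod 181)  [q = 2: ≢ 1 ✓]
2^60 ≡ 48 (mod 181)  [q = 3: ≢ 1 ✓]
2^36 ≡ 59 (mod 181)  [q = 5: ≢ 1 ✓]
Every test exponent gives a nontrivial residue, hence 2 generates the full group.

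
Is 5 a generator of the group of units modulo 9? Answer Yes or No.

φ(9) = φ(3^2) = 3·(3−1) = 6 = 2 · 3.
Test 5^(6/q) mod 9 for each prime factor q of 6:
5^3 ≡ 8 (mod 9)  [q = 2: ≢ 1 ✓]
5^2 ≡ 7 (mod 9)  [q = 3: ≢ 1 ✓]
None equal 1, so ord_9(5) = 6: 5 is a primitive root.

Yes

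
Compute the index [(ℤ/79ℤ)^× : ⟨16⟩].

2

The order of 16 must divide φ(79) = 79 − 1 = 78 = 2 · 3 · 13.
Divisors of 78: 1, 2, 3, 6, 13, 26, 39, 78.
Evaluate successive powers at the divisors of 78:
16^1 ≡ 16 (mod 79)
16^2 ≡ 19 (mod 79)
16^3 ≡ 67 (mod 79)
16^6 ≡ 65 (mod 79)
16^13 ≡ 55 (mod 79)
16^26 ≡ 23 (mod 79)
16^39 ≡ 1 (mod 79) ✓
The order of 16 is 39, so the subgroup it generates has 39 elements.
Index = |(Z/79Z)^×| / |⟨16⟩| = 78 / 39 = 2.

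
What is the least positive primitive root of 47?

φ(47) = 47 − 1 = 46 = 2 · 23.
Test candidates g = 2, 3, … against the prime factors q ∈ {2, 23} of φ(47): g is a generator iff g^(46/q) ≢ 1 for every such q.
g = 2: 2^23 ≡ 1 — hits 1, so not a primitive root.
g = 3: 3^23 ≡ 1 — hits 1, so not a primitive root.
g = 4: 4^23 ≡ 1 — hits 1, so not a primitive root.
g = 5: 5^23 ≡ 46; 5^2 ≡ 25 — none is 1, so 5 is a primitive root.
Hence the least primitive root of 47 is 5.

5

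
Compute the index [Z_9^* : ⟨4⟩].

2

By Lagrange's theorem, ord_9(4) divides φ(9) = φ(3^2) = 3·(3−1) = 6 = 2 · 3.
Divisors of 6: 1, 2, 3, 6.
Test each divisor d:
4^1 ≡ 4
4^2 ≡ 7
4^3 ≡ 1
So ord_9(4) = 3, hence |⟨4⟩| = 3.
Index = |(Z/9Z)^×| / |⟨4⟩| = 6 / 3 = 2.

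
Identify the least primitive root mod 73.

5

φ(73) = 73 − 1 = 72 = 2^3 · 3^2.
Test candidates g = 2, 3, … against the prime factors q ∈ {2, 3} of φ(73): g is a generator iff g^(72/q) ≢ 1 for every such q.
g = 2: 2^36 ≡ 1 — hits 1, so not a primitive root.
g = 3: 3^36 ≡ 1 — hits 1, so not a primitive root.
g = 4: 4^36 ≡ 1 — hits 1, so not a primitive root.
g = 5: 5^36 ≡ 72; 5^24 ≡ 8 — none is 1, so 5 is a primitive root.
The smallest primitive root modulo 73 is 5.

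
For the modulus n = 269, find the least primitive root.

2

φ(269) = 269 − 1 = 268 = 2^2 · 67.
Test candidates g = 2, 3, … against the prime factors q ∈ {2, 67} of φ(269): g is a generator iff g^(268/q) ≢ 1 for every such q.
g = 2: 2^134 ≡ 268; 2^4 ≡ 16 — none is 1, so 2 is a primitive root.
The smallest primitive root modulo 269 is 2.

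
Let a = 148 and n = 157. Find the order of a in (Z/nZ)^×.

78

The order of 148 must divide φ(157) = 157 − 1 = 156 = 2^2 · 3 · 13.
Divisors of 156: 1, 2, 3, 4, 6, 12, 13, 26, 39, 52, 78, 156.
Check 148^d mod 157 for each divisor in increasing order:
148^1 ≡ 148
148^2 ≡ 81
148^3 ≡ 56
148^4 ≡ 124
148^6 ≡ 153
148^12 ≡ 16
148^13 ≡ 13
148^26 ≡ 12
148^39 ≡ 156
148^52 ≡ 144
148^78 ≡ 1
Hence ord(148) = 78.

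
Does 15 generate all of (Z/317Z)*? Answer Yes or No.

φ(317) = 317 − 1 = 316 = 2^2 · 79.
Test 15^(316/q) mod 317 for each prime factor q of 316:
15^158 ≡ 1 (mod 317)  [q = 2: ≡ 1 ✗]
15^4 ≡ 222 (mod 317)  [q = 79: ≢ 1 ✓]
Since 15^158 ≡ 1, the order of 15 divides 158 < 316, so 15 is not a primitive root.

No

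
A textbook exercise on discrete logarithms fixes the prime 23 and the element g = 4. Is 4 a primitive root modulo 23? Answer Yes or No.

No

φ(23) = 23 − 1 = 22 = 2 · 11.
It suffices to check that the order of 4 is not a proper divisor of 22: compute 4^(22/q) for q ∈ {2, 11}.
4^11 ≡ 1 (mod 23)  [q = 2: ≡ 1 ✗]
4^2 ≡ 16 (mod 23)  [q = 11: ≢ 1 ✓]
The check at q = 2 fails, so 4 generates a proper subgroup.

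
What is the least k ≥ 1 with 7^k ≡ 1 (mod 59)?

Since 7 ∈ (Z/59Z)^×, its order divides φ(59) = 59 − 1 = 58 = 2 · 29.
Divisors of 58: 1, 2, 29, 58.
Test each divisor d:
7^1 ≡ 7 (mod 59)
7^2 ≡ 49 (mod 59)
7^29 ≡ 1 (mod 59) ✓
So ord_59(7) = 29.

29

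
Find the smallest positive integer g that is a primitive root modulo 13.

φ(13) = 13 − 1 = 12 = 2^2 · 3.
Test candidates g = 2, 3, … against the prime factors q ∈ {2, 3} of φ(13): g is a generator iff g^(12/q) ≢ 1 for every such q.
g = 2: 2^6 ≡ 12; 2^4 ≡ 3 — none is 1, so 2 is a primitive root.
So 2 is the smallest generator of (Z/13Z)^×.

2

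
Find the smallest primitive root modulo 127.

φ(127) = 127 − 1 = 126 = 2 · 3^2 · 7.
Test candidates g = 2, 3, … against the prime factors q ∈ {2, 3, 7} of φ(127): g is a generator iff g^(126/q) ≢ 1 for every such q.
g = 2: 2^63 ≡ 1 — hits 1, so not a primitive root.
g = 3: 3^63 ≡ 126; 3^42 ≡ 107; 3^18 ≡ 4 — none is 1, so 3 is a primitive root.
The smallest primitive root modulo 127 is 3.

3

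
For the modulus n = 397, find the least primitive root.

φ(397) = 397 − 1 = 396 = 2^2 · 3^2 · 11.
g is a primitive root iff g^(396/q) ≢ 1 (mod 397) for each prime q ∈ {2, 3, 11}.
g = 2: 2^198 ≡ 396; 2^132 ≡ 1 — hits 1, so not a primitive root.
g = 3: 3^198 ≡ 1 — hits 1, so not a primitive root.
g = 4: 4^198 ≡ 1 — hits 1, so not a primitive root.
g = 5: 5^198 ≡ 396; 5^132 ≡ 362; 5^36 ≡ 290 — none is 1, so 5 is a primitive root.
The smallest primitive root modulo 397 is 5.

5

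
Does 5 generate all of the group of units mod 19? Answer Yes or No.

No

φ(19) = 19 − 1 = 18 = 2 · 3^2.
Test 5^(18/q) mod 19 for each prime factor q of 18:
5^9 ≡ 1 (mod 19)  [q = 2: ≡ 1 ✗]
5^6 ≡ 7 (mod 19)  [q = 3: ≢ 1 ✓]
5^9 ≡ 1 shows ord(5) | 9, strictly less than φ(19); not a primitive root.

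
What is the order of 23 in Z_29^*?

ord(23) | φ(29) = 29 − 1 = 28 = 2^2 · 7.
Divisors of 28: 1, 2, 4, 7, 14, 28.
Check 23^d mod 29 for each divisor in increasing order:
23^1 ≡ 23
23^2 ≡ 7
23^4 ≡ 20
23^7 ≡ 1
The smallest such exponent is 7, so the order of 23 is 7.

7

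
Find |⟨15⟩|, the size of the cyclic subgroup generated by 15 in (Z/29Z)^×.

ord(15) | φ(29) = 29 − 1 = 28 = 2^2 · 7.
Divisors of 28: 1, 2, 4, 7, 14, 28.
Compute 15^d (mod 29) for the divisors d until we hit 1:
15^1 ≡ 15
15^2 ≡ 22
15^4 ≡ 20
15^7 ≡ 17
15^14 ≡ 28
15^28 ≡ 1
The smallest such exponent is 28, so the order of 15 is 28.

28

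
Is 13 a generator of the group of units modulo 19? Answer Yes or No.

Yes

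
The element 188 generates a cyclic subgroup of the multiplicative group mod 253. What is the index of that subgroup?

20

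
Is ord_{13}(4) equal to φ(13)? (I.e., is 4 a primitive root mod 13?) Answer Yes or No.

φ(13) = 13 − 1 = 12 = 2^2 · 3.
4 is a primitive root mod 13 iff 4^(φ(13)/q) ≢ 1 for every prime q | φ(13), i.e. q ∈ {2, 3}.
4^6 ≡ 1 (mod 13)  [q = 2: ≡ 1 ✗]
4^4 ≡ 9 (mod 13)  [q = 3: ≢ 1 ✓]
4^6 ≡ 1 shows ord(4) | 6, strictly less than φ(13); not a primitive root.

No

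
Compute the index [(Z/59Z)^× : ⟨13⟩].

1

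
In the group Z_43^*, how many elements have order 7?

φ(43) = 43 − 1 = 42 = 2 · 3 · 7.
Since (Z/43Z)^× is cyclic of order 42, the number of elements of order d is φ(d) when d | 42 and 0 otherwise.
7 | 42, and φ(7) = 7 − 1 = 6.

6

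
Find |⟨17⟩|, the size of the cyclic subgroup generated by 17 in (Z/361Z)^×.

171

ord(17) | φ(361) = φ(19^2) = 19·(19−1) = 342 = 2 · 3^2 · 19.
Divisors of 342: 1, 2, 3, 6, 9, 18, 19, 38, 57, 114, 171, 342.
Test each divisor d:
17^1 ≡ 17
17^2 ≡ 289
17^3 ≡ 220
17^6 ≡ 26
17^9 ≡ 305
17^18 ≡ 248
17^19 ≡ 245
17^38 ≡ 99
17^57 ≡ 68
17^114 ≡ 292
17^171 ≡ 1
Therefore the multiplicative order of 17 modulo 361 is 171.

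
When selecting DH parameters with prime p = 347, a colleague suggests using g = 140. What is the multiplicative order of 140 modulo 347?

173

The order of 140 must divide φ(347) = 347 − 1 = 346 = 2 · 173.
Divisors of 346: 1, 2, 173, 346.
Evaluate successive powers at the divisors of 346:
140^1 ≡ 140 (mod 347)
140^2 ≡ 168 (mod 347)
140^173 ≡ 1 (mod 347) ✓
Hence ord(140) = 173.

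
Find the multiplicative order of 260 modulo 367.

By Lagrange's theorem, ord_367(260) divides φ(367) = 367 − 1 = 366 = 2 · 3 · 61.
Divisors of 366: 1, 2, 3, 6, 61, 122, 183, 366.
Check 260^d mod 367 for each divisor in increasing order:
260^1 ≡ 260 (mod 367)
260^2 ≡ 72 (mod 367)
260^3 ≡ 3 (mod 367)
260^6 ≡ 9 (mod 367)
260^61 ≡ 366 (mod 367)
260^122 ≡ 1 (mod 367) ✓
Hence ord(260) = 122.

122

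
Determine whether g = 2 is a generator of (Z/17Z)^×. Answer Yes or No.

φ(17) = 17 − 1 = 16 = 2^4.
An element g generates (Z/17Z)^× iff g^(16/q) ≢ 1 (mod 17) for each prime q ∈ {2}.
2^8 ≡ 1 (mod 17)  [q = 2: ≡ 1 ✗]
2^8 ≡ 1 shows ord(2) | 8, strictly less than φ(17); not a primitive root.

No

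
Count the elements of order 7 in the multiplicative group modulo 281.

φ(281) = 281 − 1 = 280 = 2^3 · 5 · 7.
In a cyclic group of order 280, there are φ(d) elements of order d for each divisor d of 280, and zero for non-divisors.
7 | 280, and φ(7) = 7 − 1 = 6.

6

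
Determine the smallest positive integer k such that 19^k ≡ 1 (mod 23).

22

By Lagrange's theorem, ord_23(19) divides φ(23) = 23 − 1 = 22 = 2 · 11.
Divisors of 22: 1, 2, 11, 22.
Test each divisor d:
19^1 ≡ 19 (mod 23)
19^2 ≡ 16 (mod 23)
19^11 ≡ 22 (mod 23)
19^22 ≡ 1 (mod 23) ✓
Therefore the multiplicative order of 19 modulo 23 is 22.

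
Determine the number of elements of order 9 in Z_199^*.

φ(199) = 199 − 1 = 198 = 2 · 3^2 · 11.
(Z/199Z)^× is cyclic (|G| = 198); a cyclic group of order m has exactly φ(d) elements of each order d | m, and none otherwise.
9 = 3^2 divides 198, and φ(9) = 6.

6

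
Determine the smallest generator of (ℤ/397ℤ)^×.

φ(397) = 397 − 1 = 396 = 2^2 · 3^2 · 11.
Test candidates g = 2, 3, … against the prime factors q ∈ {2, 3, 11} of φ(397): g is a generator iff g^(396/q) ≢ 1 for every such q.
g = 2: 2^198 ≡ 396; 2^132 ≡ 1 — hits 1, so not a primitive root.
g = 3: 3^198 ≡ 1 — hits 1, so not a primitive root.
g = 4: 4^198 ≡ 1 — hits 1, so not a primitive root.
g = 5: 5^198 ≡ 396; 5^132 ≡ 362; 5^36 ≡ 290 — none is 1, so 5 is a primitive root.
So 5 is the smallest generator of (Z/397Z)^×.

5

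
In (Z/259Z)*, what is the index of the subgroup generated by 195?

36

Since 195 ∈ (Z/259Z)^×, its order divides φ(259) = φ(7·37) = (7−1)·(37−1) = 6·36 = 216 = 2^3 · 3^3.
Divisors of 216: 1, 2, 3, 4, 6, 8, 9, 12, 18, 24, 27, 36, 54, 72, 108, 216.
Evaluate successive powers at the divisors of 216:
195^1 ≡ 195
195^2 ≡ 211
195^3 ≡ 223
195^4 ≡ 232
195^6 ≡ 1
Thus |⟨195⟩| = ord(195) = 6.
Index = |(Z/259Z)^×| / |⟨195⟩| = 216 / 6 = 36.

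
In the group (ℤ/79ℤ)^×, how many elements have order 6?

φ(79) = 79 − 1 = 78 = 2 · 3 · 13.
(Z/79Z)^× is cyclic (|G| = 78); a cyclic group of order m has exactly φ(d) elements of each order d | m, and none otherwise.
6 = 2 · 3 divides 78, and φ(6) = 2.

2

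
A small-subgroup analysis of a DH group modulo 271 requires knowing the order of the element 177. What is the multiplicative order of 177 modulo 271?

ord(177) | φ(271) = 271 − 1 = 270 = 2 · 3^3 · 5.
Divisors of 270: 1, 2, 3, 5, 6, 9, 10, 15, 18, 27, 30, 45, 54, 90, 135, 270.
Test each divisor d:
177^1 ≡ 177 (mod 271)
177^2 ≡ 164 (mod 271)
177^3 ≡ 31 (mod 271)
177^5 ≡ 206 (mod 271)
177^6 ≡ 148 (mod 271)
177^9 ≡ 252 (mod 271)
177^10 ≡ 160 (mod 271)
177^15 ≡ 169 (mod 271)
177^18 ≡ 90 (mod 271)
177^27 ≡ 187 (mod 271)
177^30 ≡ 106 (mod 271)
177^45 ≡ 28 (mod 271)
177^54 ≡ 10 (mod 271)
177^90 ≡ 242 (mod 271)
177^135 ≡ 1 (mod 271) ✓
Therefore the multiplicative order of 177 modulo 271 is 135.

135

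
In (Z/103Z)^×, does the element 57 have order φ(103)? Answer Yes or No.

φ(103) = 103 − 1 = 102 = 2 · 3 · 17.
An element g generates (Z/103Z)^× iff g^(102/q) ≢ 1 (mod 103) for each prime q ∈ {2, 3, 17}.
57^51 ≡ 102 (mod 103)  [q = 2: ≢ 1 ✓]
57^34 ≡ 46 (mod 103)  [q = 3: ≢ 1 ✓]
57^6 ≡ 1 (mod 103)  [q = 17: ≡ 1 ✗]
Since 57^6 ≡ 1, the order of 57 divides 6 < 102, so 57 is not a primitive root.

No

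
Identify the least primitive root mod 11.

2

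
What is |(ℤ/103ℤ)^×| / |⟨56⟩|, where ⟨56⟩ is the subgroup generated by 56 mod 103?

34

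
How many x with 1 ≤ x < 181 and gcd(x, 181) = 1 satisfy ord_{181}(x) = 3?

φ(181) = 181 − 1 = 180 = 2^2 · 3^2 · 5.
In a cyclic group of order 180, there are φ(d) elements of order d for each divisor d of 180, and zero for non-divisors.
3 | 180, and φ(3) = 3 − 1 = 2.

2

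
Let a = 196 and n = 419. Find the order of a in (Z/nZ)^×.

By Lagrange's theorem, ord_419(196) divides φ(419) = 419 − 1 = 418 = 2 · 11 · 19.
Divisors of 418: 1, 2, 11, 19, 22, 38, 209, 418.
Test each divisor d:
196^1 ≡ 196 (mod 419)
196^2 ≡ 287 (mod 419)
196^11 ≡ 135 (mod 419)
196^19 ≡ 334 (mod 419)
196^22 ≡ 208 (mod 419)
196^38 ≡ 102 (mod 419)
196^209 ≡ 1 (mod 419) ✓
Therefore the multiplicative order of 196 modulo 419 is 209.

209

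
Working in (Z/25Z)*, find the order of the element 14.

By Lagrange's theorem, ord_25(14) divides φ(25) = φ(5^2) = 5·(5−1) = 20 = 2^2 · 5.
Divisors of 20: 1, 2, 4, 5, 10, 20.
Evaluate successive powers at the divisors of 20:
14^1 ≡ 14
14^2 ≡ 21
14^4 ≡ 16
14^5 ≡ 24
14^10 ≡ 1
The smallest such exponent is 10, so the order of 14 is 10.

10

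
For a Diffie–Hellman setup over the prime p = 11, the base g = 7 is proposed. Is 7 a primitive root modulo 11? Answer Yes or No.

Yes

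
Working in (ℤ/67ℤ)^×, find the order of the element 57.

ord(57) | φ(67) = 67 − 1 = 66 = 2 · 3 · 11.
Divisors of 66: 1, 2, 3, 6, 11, 22, 33, 66.
Test each divisor d:
57^1 ≡ 57 (mod 67)
57^2 ≡ 33 (mod 67)
57^3 ≡ 5 (mod 67)
57^6 ≡ 25 (mod 67)
57^11 ≡ 38 (mod 67)
57^22 ≡ 37 (mod 67)
57^33 ≡ 66 (mod 67)
57^66 ≡ 1 (mod 67) ✓
So ord_67(57) = 66.

66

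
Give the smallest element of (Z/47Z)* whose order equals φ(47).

5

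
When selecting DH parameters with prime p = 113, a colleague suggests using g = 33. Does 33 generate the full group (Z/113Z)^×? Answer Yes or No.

φ(113) = 113 − 1 = 112 = 2^4 · 7.
An element g generates (Z/113Z)^× iff g^(112/q) ≢ 1 (mod 113) for each prime q ∈ {2, 7}.
33^56 ≡ 112 (mod 113)  [q = 2: ≢ 1 ✓]
33^16 ≡ 109 (mod 113)  [q = 7: ≢ 1 ✓]
All checks pass, so 33 has order 112 and is a primitive root modulo 113.

Yes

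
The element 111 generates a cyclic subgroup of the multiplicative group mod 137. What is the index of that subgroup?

The order of 111 must divide φ(137) = 137 − 1 = 136 = 2^3 · 17.
Divisors of 136: 1, 2, 4, 8, 17, 34, 68, 136.
Evaluate successive powers at the divisors of 136:
111^1 ≡ 111
111^2 ≡ 128
111^4 ≡ 81
111^8 ≡ 122
111^17 ≡ 41
111^34 ≡ 37
111^68 ≡ 136
111^136 ≡ 1
The order of 111 is 136, so the subgroup it generates has 136 elements.
[(Z/137Z)^× : ⟨111⟩] = 136/136 = 1.

1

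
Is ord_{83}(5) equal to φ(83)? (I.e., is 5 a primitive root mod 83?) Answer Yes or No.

φ(83) = 83 − 1 = 82 = 2 · 41.
5 is a primitive root mod 83 iff 5^(φ(83)/q) ≢ 1 for every prime q | φ(83), i.e. q ∈ {2, 41}.
5^41 ≡ 82 (mod 83)  [q = 2: ≢ 1 ✓]
5^2 ≡ 25 (mod 83)  [q = 41: ≢ 1 ✓]
Every test exponent gives a nontrivial residue, hence 5 generates the full group.

Yes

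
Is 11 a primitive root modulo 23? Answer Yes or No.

Yes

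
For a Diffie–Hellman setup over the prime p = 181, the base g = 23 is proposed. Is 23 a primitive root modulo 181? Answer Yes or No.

Yes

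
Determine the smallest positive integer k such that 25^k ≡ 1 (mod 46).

The order of 25 must divide φ(46) = φ(2)·φ(23) = 1·22 = 22 = 2 · 11.
Divisors of 22: 1, 2, 11, 22.
Compute 25^d (mod 46) for the divisors d until we hit 1:
25^1 ≡ 25 (mod 46)
25^2 ≡ 27 (mod 46)
25^11 ≡ 1 (mod 46) ✓
So ord_46(25) = 11.

11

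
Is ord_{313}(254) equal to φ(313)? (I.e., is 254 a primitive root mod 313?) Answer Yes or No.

Yes

φ(313) = 313 − 1 = 312 = 2^3 · 3 · 13.
An element g generates (Z/313Z)^× iff g^(312/q) ≢ 1 (mod 313) for each prime q ∈ {2, 3, 13}.
254^156 ≡ 312 (mod 313)  [q = 2: ≢ 1 ✓]
254^104 ≡ 98 (mod 313)  [q = 3: ≢ 1 ✓]
254^24 ≡ 48 (mod 313)  [q = 13: ≢ 1 ✓]
All checks pass, so 254 has order 312 and is a primitive root modulo 313.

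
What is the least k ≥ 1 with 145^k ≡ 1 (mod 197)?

196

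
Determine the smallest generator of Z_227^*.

2

φ(227) = 227 − 1 = 226 = 2 · 113.
g is a primitive root iff g^(226/q) ≢ 1 (mod 227) for each prime q ∈ {2, 113}.
g = 2: 2^113 ≡ 226; 2^2 ≡ 4 — none is 1, so 2 is a primitive root.
Hence the least primitive root of 227 is 2.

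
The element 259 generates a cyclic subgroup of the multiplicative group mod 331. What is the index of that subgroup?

By Lagrange's theorem, ord_331(259) divides φ(331) = 331 − 1 = 330 = 2 · 3 · 5 · 11.
Divisors of 330: 1, 2, 3, 5, 6, 10, 11, 15, 22, 30, 33, 55, 66, 110, 165, 330.
Test each divisor d:
259^1 ≡ 259
259^2 ≡ 219
259^3 ≡ 120
259^5 ≡ 131
259^6 ≡ 167
259^10 ≡ 280
259^11 ≡ 31
259^15 ≡ 270
259^22 ≡ 299
259^30 ≡ 80
259^33 ≡ 1
The order of 259 is 33, so the subgroup it generates has 33 elements.
The index is φ(331) / ord(259) = 330 / 33 = 10.

10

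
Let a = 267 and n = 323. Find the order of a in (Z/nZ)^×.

16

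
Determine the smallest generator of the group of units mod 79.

3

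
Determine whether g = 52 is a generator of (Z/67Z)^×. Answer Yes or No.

φ(67) = 67 − 1 = 66 = 2 · 3 · 11.
52 is a primitive root mod 67 iff 52^(φ(67)/q) ≢ 1 for every prime q | φ(67), i.e. q ∈ {2, 3, 11}.
52^33 ≡ 66 (mod 67)  [q = 2: ≢ 1 ✓]
52^22 ≡ 1 (mod 67)  [q = 3: ≡ 1 ✗]
52^6 ≡ 22 (mod 67)  [q = 11: ≢ 1 ✓]
Since 52^22 ≡ 1, the order of 52 divides 22 < 66, so 52 is not a primitive root.

No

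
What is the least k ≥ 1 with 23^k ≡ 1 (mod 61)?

20

The order of 23 must divide φ(61) = 61 − 1 = 60 = 2^2 · 3 · 5.
Divisors of 60: 1, 2, 3, 4, 5, 6, 10, 12, 15, 20, 30, 60.
Evaluate successive powers at the divisors of 60:
23^1 ≡ 23
23^2 ≡ 41
23^3 ≡ 28
23^4 ≡ 34
23^5 ≡ 50
23^6 ≡ 52
23^10 ≡ 60
23^12 ≡ 20
23^15 ≡ 11
23^20 ≡ 1
The smallest such exponent is 20, so the order of 23 is 20.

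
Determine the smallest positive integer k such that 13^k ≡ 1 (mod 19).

18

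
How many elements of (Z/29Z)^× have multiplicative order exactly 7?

6

φ(29) = 29 − 1 = 28 = 2^2 · 7.
In a cyclic group of order 28, there are φ(d) elements of order d for each divisor d of 28, and zero for non-divisors.
7 | 28, and φ(7) = 7 − 1 = 6.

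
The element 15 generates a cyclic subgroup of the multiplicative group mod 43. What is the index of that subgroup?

2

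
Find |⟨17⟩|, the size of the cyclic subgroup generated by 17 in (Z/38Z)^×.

9

The order of 17 must divide φ(38) = φ(2)·φ(19) = 1·18 = 18 = 2 · 3^2.
Divisors of 18: 1, 2, 3, 6, 9, 18.
Test each divisor d:
17^1 ≡ 17 (mod 38)
17^2 ≡ 23 (mod 38)
17^3 ≡ 11 (mod 38)
17^6 ≡ 7 (mod 38)
17^9 ≡ 1 (mod 38) ✓
So ord_38(17) = 9.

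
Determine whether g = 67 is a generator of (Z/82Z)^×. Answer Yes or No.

φ(82) = φ(2)·φ(41) = 1·40 = 40 = 2^3 · 5.
67 is a primitive root mod 82 iff 67^(φ(82)/q) ≢ 1 for every prime q | φ(82), i.e. q ∈ {2, 5}.
67^20 ≡ 81 (mod 82)  [q = 2: ≢ 1 ✓]
67^8 ≡ 59 (mod 82)  [q = 5: ≢ 1 ✓]
None equal 1, so ord_82(67) = 40: 67 is a primitive root.

Yes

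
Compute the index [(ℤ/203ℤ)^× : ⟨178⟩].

4

The order of 178 must divide φ(203) = φ(7·29) = (7−1)·(29−1) = 6·28 = 168 = 2^3 · 3 · 7.
Divisors of 168: 1, 2, 3, 4, 6, 7, 8, 12, 14, 21, 24, 28, 42, 56, 84, 168.
Test each divisor d:
178^1 ≡ 178 (mod 203)
178^2 ≡ 16 (mod 203)
178^3 ≡ 6 (mod 203)
178^4 ≡ 53 (mod 203)
178^6 ≡ 36 (mod 203)
178^7 ≡ 115 (mod 203)
178^8 ≡ 170 (mod 203)
178^12 ≡ 78 (mod 203)
178^14 ≡ 30 (mod 203)
178^21 ≡ 202 (mod 203)
178^24 ≡ 197 (mod 203)
178^28 ≡ 88 (mod 203)
178^42 ≡ 1 (mod 203) ✓
So ord_203(178) = 42, hence |⟨178⟩| = 42.
The index is φ(203) / ord(178) = 168 / 42 = 4.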